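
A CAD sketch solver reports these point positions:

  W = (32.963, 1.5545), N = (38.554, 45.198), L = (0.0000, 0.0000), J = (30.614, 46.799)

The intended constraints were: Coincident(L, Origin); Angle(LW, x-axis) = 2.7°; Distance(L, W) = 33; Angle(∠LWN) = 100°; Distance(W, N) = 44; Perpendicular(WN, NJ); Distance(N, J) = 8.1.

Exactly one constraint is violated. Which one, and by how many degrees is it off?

Perpendicular(WN, NJ) — off by 4.10°.

L = (0.00, 0.00) ✓; LW at 2.700° ✓; |LW| = 33.00 ✓; ∠LWN = 100.0° ✓; |WN| = 44.00 ✓; ∠(WN, NJ) = 85.90° ✗; |NJ| = 8.100 ✓.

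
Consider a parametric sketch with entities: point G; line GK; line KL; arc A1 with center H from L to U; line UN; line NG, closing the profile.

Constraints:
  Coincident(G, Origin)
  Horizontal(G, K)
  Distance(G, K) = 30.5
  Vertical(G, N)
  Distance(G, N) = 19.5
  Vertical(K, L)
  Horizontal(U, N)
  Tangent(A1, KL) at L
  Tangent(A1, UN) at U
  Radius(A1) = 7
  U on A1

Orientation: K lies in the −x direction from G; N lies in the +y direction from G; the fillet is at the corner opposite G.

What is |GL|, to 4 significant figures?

32.96

The virtual corner opposite G is at (-30.50, 19.50). The tangent condition forces HL to be normal to KL and A1 meets UN tangentially, so HU is at right angles to UN, with radius 7.0, so the center H sits 7.0 in from both sides at H = (-23.50, 12.50). That places the tangent points at L = (-30.50, 12.50) on KL and U = (-23.50, 19.50) on UN. Then |GL| = |L − G| = 32.96.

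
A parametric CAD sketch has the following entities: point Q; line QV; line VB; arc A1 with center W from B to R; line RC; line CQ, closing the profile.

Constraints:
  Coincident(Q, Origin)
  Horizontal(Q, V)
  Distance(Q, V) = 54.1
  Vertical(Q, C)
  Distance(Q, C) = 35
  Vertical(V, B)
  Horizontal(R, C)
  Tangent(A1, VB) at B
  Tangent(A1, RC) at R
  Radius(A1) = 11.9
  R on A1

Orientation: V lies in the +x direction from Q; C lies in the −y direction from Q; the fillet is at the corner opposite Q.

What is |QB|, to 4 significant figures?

58.83

Q is at the origin; Q and V share the same y with |QV| = 54.1 and V on the +x side, so V = (54.10, 0.000). QC is vertical with |QC| = 35.0 and C on the −y side, so C = (0.000, -35.00). The virtual corner opposite Q is at (54.10, -35.00). Tangency of A1 to VB means the radius WB is perpendicular to VB and since A1 is tangent to RC there, WR ⟂ RC, with radius 11.9, so the center W sits 11.9 in from both sides at W = (42.20, -23.10). That places the tangent points at B = (54.10, -23.10) on VB and R = (42.20, -35.00) on RC. Then |QB| = |B − Q| = 58.83.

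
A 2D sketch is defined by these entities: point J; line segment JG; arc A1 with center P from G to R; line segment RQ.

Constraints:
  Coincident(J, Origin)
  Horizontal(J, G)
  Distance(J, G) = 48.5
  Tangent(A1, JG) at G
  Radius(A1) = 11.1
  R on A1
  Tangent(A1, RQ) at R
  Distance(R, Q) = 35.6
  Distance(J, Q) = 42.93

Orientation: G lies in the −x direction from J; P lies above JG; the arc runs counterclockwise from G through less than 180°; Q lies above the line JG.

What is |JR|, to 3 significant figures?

39.2

J is at the origin; JG is horizontal with |JG| = 48.5 and G on the −x side, so G = (-48.5, 0.00). The tangent condition forces PG to be normal to JG, so P = G + (0, 11.1) = (-48.5, 11.1). Since PR ⟂ RQ (tangency), |PQ| = √(11.1² + 35.6²) = 37.3 regardless of where R sits on A1. So Q lies on both circle(J, 42.93) and circle(P, 37.3); the above-JG intersection is Q = (-21.7, 37.0). R is the foot of the tangent from Q: R = (-38.8, 5.78).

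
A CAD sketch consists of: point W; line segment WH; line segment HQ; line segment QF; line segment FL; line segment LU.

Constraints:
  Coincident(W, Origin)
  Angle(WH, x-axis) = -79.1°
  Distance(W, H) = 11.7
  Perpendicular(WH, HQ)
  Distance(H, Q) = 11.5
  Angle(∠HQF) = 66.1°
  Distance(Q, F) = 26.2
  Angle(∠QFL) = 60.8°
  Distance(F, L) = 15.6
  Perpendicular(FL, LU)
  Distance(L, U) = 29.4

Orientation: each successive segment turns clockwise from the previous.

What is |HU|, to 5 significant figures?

16.248

∠QFL = 60.8° gives FL at -42.200° from the x-axis; with |FL| = 15.6, L = (8.3702, 1.3861). The perpendicularity gives LU at right angles to FL, so LU runs at -132.20°; with |LU| = 29.4, U = (-11.378, -20.394). Then |HU| = |U − H| = 16.248.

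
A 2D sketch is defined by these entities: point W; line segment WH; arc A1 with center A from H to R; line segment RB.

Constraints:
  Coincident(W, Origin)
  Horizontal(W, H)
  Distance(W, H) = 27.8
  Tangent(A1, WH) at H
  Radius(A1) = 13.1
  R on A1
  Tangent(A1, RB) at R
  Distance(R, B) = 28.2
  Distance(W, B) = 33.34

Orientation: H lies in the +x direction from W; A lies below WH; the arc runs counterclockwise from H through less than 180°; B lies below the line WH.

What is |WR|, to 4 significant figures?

17.63

Checks: |AH| = 13.10 ✓; |AR| = 13.10 ✓; ∠(AR, RB) = 90.00° ✓; |RB| = 28.20 ✓; |WB| = 33.34 ✓.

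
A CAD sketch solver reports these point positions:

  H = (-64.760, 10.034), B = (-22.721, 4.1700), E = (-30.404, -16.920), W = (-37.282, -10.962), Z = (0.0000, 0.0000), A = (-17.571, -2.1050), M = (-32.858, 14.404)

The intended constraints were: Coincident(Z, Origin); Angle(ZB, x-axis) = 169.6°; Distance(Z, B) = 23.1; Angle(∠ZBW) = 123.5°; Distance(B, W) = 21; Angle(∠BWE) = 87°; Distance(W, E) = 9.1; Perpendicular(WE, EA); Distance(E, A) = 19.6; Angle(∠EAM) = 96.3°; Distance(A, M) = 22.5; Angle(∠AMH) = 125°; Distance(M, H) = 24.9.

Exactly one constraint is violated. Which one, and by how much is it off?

Distance(M, H) = 24.9 — off by 7.30.

Z = (0.00, 0.00) ✓; ZB at 169.6° ✓; |ZB| = 23.10 ✓; ∠ZBW = 123.5° ✓; |BW| = 21.00 ✓; ∠BWE = 87.00° ✓; |WE| = 9.100 ✓; ∠(WE, EA) = 90.00° ✓; |EA| = 19.60 ✓; ∠EAM = 96.30° ✓; |AM| = 22.50 ✓; ∠AMH = 125.0° ✓; |MH| = 32.20 ✗.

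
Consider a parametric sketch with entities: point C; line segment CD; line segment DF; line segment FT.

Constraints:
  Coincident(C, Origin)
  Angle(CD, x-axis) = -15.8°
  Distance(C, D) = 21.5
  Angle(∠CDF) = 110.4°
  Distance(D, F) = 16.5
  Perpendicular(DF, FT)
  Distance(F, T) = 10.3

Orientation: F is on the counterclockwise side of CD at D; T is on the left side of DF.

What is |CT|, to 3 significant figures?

25.9

C is at the origin; CD runs at -15.8° with length 21.5, so D = 21.5·(cos -15.8°, sin -15.8°) = (20.7, -5.85). ∠CDF = 110.4°, so DF runs at -15.8° + (180° − 110.4°) = 53.8° from the x-axis; with |DF| = 16.5, F = D + 16.5·(cos 53.8°, sin 53.8°) = (30.4, 7.46). DF is perpendicular to FT; with |FT| = 10.3 on the left of DF, T = F + 10.3·(-0.807, 0.591) = (22.1, 13.5). Then |CT| = |T − C| = 25.9.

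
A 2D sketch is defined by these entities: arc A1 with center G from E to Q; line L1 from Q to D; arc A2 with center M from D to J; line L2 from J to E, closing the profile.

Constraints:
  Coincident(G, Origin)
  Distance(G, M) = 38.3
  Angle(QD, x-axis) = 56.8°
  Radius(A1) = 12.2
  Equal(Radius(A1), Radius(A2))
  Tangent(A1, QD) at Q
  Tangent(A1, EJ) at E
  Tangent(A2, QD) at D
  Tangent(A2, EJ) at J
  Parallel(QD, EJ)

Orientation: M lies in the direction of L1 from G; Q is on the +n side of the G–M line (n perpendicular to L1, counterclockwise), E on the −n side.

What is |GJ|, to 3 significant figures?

40.2

Tangency of A1 to both parallel lines with radius 12.2 puts Q and E at G ± 12.2·n: Q = (-10.2, 6.68), E = (10.2, -6.68). Equal radii place D and J the same way about M: D = M + 12.2·n = (10.8, 38.7), J = M − 12.2·n = (31.2, 25.4). Then |GJ| = |J − G| = 40.2.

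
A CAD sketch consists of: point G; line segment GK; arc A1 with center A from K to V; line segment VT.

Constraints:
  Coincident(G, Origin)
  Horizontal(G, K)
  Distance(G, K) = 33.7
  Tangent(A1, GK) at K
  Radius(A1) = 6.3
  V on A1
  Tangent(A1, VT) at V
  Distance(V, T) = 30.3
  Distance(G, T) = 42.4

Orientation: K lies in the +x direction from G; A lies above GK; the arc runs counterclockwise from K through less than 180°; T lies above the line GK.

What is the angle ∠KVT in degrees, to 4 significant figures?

119.3°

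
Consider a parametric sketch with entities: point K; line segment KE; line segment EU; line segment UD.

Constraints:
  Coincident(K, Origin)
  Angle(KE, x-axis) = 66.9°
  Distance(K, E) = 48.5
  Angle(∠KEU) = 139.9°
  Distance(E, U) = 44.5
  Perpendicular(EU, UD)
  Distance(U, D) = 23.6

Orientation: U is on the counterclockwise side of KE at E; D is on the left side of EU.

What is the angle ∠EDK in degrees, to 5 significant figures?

33.288°

∠KEU = 139.9°, so EU runs at 66.9° + (180° − 139.9°) = 107.00° from the x-axis; with |EU| = 44.5, U = E + 44.5·(cos 107.00°, sin 107.00°) = (6.0178, 87.167). EU is perpendicular to UD; with |UD| = 23.6 on the left of EU, D = U + 23.6·(-0.95630, -0.29237) = (-16.551, 80.267). Then cos ∠EDK = DE·DK / (|DE||DK|), giving 33.288°.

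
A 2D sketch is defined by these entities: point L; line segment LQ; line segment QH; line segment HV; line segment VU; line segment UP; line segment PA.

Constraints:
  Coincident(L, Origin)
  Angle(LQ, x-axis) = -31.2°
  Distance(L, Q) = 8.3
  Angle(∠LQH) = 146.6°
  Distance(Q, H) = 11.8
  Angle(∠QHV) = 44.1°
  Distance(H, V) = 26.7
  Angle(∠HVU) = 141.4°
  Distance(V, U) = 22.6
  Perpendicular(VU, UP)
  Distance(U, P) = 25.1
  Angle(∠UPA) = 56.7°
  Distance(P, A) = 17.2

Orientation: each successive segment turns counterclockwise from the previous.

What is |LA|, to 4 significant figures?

10.16

VU is perpendicular to UP, so UP runs at -93.30°; with |UP| = 25.1, P = (-24.99, -9.773). ∠UPA = 56.7° gives PA at 30.00° from the x-axis; with |PA| = 17.2, A = (-10.09, -1.173). Then |LA| = |A − L| = 10.16.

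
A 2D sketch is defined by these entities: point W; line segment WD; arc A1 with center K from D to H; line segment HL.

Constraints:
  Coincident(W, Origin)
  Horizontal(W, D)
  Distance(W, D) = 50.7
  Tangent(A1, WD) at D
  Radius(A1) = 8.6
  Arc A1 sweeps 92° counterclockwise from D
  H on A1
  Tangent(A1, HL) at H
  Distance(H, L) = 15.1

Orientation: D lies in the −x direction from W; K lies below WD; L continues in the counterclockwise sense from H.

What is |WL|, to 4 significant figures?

63.48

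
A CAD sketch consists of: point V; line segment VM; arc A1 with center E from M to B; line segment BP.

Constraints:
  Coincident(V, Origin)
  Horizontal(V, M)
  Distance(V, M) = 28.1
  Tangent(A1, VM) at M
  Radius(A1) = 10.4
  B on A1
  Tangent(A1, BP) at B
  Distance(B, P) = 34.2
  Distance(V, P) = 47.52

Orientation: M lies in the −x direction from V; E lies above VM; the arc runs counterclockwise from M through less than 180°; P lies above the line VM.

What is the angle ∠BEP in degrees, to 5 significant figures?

73.086°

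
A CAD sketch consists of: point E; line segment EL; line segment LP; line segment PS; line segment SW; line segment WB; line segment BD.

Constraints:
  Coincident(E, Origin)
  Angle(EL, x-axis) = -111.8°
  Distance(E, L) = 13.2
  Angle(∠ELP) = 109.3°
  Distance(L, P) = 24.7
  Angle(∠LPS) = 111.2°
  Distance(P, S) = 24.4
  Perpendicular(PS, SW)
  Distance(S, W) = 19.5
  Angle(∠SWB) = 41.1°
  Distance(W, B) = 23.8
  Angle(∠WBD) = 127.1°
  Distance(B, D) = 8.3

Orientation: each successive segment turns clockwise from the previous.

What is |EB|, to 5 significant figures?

30.995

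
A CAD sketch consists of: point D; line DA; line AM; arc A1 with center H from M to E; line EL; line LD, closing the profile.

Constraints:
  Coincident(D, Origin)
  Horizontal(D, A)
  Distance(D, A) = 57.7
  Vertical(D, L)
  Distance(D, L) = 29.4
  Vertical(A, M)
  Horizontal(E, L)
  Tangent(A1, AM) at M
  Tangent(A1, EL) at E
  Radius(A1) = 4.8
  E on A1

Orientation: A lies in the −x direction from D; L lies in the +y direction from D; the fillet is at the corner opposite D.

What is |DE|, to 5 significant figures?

60.521

D is at the origin; DA is horizontal with |DA| = 57.7 and A on the −x side, so A = (-57.700, 0.0000). DL is vertical with |DL| = 29.4 and L on the +y side, so L = (0.0000, 29.400). The virtual corner opposite D is at (-57.700, 29.400). Since A1 is tangent to AM there, HM ⟂ AM and since A1 is tangent to EL there, HE ⟂ EL, with radius 4.8, so the center H sits 4.8 in from both sides at H = (-52.900, 24.600). That places the tangent points at M = (-57.700, 24.600) on AM and E = (-52.900, 29.400) on EL. Then |DE| = |E − D| = 60.521.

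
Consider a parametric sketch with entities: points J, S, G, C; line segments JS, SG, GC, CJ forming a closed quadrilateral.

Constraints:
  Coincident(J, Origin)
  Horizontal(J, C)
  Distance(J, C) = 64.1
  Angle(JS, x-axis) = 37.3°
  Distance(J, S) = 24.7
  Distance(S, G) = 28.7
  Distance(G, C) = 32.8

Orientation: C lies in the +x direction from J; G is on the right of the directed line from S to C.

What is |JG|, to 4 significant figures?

34.61

J is at the origin; JC is horizontal with |JC| = 64.1 and C in +x, so C = (64.1, 0). JS runs at 37.3° with |JS| = 24.7, so S = (19.65, 14.97). G is determined by |SG| = 28.7 and |GC| = 32.8 together: it lies at the intersection of circle(S, 28.7) and circle(C, 32.8). With |SC| = 46.90, the foot of the radical line on SC is 20.76 from S and the perpendicular offset is √(28.7² − 20.76²) = 19.81. Taking the right-of-SC solution: G = (33.00, -10.43).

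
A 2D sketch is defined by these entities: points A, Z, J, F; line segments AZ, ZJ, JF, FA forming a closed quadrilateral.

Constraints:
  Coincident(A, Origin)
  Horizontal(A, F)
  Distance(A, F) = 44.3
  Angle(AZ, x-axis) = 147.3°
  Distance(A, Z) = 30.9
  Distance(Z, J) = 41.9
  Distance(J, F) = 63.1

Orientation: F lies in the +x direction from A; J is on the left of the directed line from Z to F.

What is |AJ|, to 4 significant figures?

47.41

Checks: |ZJ| = 41.90 ✓; |JF| = 63.10 ✓.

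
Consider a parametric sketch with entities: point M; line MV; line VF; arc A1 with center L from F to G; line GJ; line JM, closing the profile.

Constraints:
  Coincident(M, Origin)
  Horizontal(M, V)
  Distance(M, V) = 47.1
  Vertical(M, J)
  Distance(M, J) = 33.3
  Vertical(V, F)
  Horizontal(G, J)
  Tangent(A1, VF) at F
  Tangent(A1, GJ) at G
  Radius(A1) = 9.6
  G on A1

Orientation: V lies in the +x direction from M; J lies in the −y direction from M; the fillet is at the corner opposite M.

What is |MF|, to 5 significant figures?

52.727

M is at the origin; MV is horizontal with |MV| = 47.1 and V on the +x side, so V = (47.100, 0.0000). M and J share the same x with |MJ| = 33.3 and J on the −y side, so J = (0.0000, -33.300). The virtual corner opposite M is at (47.100, -33.300). The tangent condition forces LF to be normal to VF and tangency of A1 to GJ means the radius LG is perpendicular to GJ, with radius 9.6, so the center L sits 9.6 in from both sides at L = (37.500, -23.700). That places the tangent points at F = (47.100, -23.700) on VF and G = (37.500, -33.300) on GJ. Then |MF| = |F − M| = 52.727.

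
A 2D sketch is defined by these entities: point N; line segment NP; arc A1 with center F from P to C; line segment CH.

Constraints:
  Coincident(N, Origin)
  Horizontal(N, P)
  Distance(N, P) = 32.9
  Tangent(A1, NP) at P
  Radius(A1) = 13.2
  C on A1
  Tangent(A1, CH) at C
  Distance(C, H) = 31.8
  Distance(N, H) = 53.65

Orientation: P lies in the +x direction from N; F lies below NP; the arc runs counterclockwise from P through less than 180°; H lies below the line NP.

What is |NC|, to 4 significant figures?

25.39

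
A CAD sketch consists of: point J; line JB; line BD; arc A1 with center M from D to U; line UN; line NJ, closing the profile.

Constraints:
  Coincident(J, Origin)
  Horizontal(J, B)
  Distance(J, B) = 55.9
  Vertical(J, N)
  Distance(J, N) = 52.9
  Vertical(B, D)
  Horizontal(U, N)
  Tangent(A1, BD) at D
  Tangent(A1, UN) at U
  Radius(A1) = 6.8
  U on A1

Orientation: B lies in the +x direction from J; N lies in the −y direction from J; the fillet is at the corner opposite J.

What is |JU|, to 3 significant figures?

72.2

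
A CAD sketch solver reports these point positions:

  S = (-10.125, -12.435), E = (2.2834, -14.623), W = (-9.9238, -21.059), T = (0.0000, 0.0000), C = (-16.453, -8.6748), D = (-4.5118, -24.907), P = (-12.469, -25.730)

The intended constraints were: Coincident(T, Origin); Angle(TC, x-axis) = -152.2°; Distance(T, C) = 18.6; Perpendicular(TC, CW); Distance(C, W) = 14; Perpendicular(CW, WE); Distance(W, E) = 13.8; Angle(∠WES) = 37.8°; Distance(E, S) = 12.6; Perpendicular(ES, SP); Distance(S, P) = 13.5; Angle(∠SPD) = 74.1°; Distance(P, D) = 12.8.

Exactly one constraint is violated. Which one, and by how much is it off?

Distance(P, D) = 12.8 — off by 4.80.

T = (0.00, 0.00) ✓; TC at -152.2° ✓; |TC| = 18.60 ✓; ∠(TC, CW) = 90.00° ✓; |CW| = 14.00 ✓; ∠(CW, WE) = 90.00° ✓; |WE| = 13.80 ✓; ∠WES = 37.80° ✓; |ES| = 12.60 ✓; ∠(ES, SP) = 90.00° ✓; |SP| = 13.50 ✓; ∠SPD = 74.10° ✓; |PD| = 8.000 ✗.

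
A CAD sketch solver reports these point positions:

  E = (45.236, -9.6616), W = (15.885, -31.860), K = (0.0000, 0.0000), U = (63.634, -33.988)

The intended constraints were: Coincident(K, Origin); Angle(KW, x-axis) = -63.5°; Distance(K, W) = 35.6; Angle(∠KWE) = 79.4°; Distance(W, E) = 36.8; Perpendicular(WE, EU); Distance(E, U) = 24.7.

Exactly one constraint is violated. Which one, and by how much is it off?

Distance(E, U) = 24.7 — off by 5.80.

K = (0.00, 0.00) ✓; KW at -63.50° ✓; |KW| = 35.60 ✓; ∠KWE = 79.40° ✓; |WE| = 36.80 ✓; ∠(WE, EU) = 90.00° ✓; |EU| = 30.50 ✗.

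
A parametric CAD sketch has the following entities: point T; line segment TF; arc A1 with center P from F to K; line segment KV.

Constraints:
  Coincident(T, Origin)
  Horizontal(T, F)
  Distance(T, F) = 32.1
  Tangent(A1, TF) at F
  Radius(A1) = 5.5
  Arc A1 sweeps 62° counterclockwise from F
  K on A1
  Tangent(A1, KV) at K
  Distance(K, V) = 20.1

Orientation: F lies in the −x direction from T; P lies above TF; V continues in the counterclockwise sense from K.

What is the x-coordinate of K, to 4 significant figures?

-27.24

T is at the origin; TF is horizontal with |TF| = 32.1 and F on the −x side, so F = (-32.10, 0.000). Since A1 is tangent to TF there, PF ⟂ TF, so P = F + (0, 5.5) = (-32.10, 5.500). On A1, F sits at bearing -90° from P; a 62° counterclockwise sweep puts K at bearing -28°, so K = P + 5.5·(cos -28°, sin -28°) = (-27.24, 2.918). So K.x = -27.24.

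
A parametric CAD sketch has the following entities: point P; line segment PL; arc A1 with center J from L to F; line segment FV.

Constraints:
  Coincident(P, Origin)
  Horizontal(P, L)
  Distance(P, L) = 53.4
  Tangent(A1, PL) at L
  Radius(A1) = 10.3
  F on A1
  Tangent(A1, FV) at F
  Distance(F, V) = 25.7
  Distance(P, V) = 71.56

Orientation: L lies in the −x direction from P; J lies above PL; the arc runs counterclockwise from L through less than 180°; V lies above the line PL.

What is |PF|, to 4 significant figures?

48.33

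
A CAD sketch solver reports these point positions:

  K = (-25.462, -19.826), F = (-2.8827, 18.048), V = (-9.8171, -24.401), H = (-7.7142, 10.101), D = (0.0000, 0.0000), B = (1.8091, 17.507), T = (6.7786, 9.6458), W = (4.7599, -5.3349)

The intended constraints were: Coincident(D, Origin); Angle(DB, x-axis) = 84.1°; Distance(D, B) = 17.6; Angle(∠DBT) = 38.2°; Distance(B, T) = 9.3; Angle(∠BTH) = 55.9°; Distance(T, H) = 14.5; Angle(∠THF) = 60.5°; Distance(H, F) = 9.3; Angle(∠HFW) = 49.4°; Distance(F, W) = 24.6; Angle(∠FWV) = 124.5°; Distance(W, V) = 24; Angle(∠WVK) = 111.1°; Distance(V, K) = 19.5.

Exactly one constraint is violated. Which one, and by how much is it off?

Distance(V, K) = 19.5 — off by 3.20.

D = (0.00, 0.00) ✓; DB at 84.10° ✓; |DB| = 17.60 ✓; ∠DBT = 38.20° ✓; |BT| = 9.300 ✓; ∠BTH = 55.90° ✓; |TH| = 14.50 ✓; ∠THF = 60.50° ✓; |HF| = 9.300 ✓; ∠HFW = 49.40° ✓; |FW| = 24.60 ✓; ∠FWV = 124.5° ✓; |WV| = 24.00 ✓; ∠WVK = 111.1° ✓; |VK| = 16.30 ✗.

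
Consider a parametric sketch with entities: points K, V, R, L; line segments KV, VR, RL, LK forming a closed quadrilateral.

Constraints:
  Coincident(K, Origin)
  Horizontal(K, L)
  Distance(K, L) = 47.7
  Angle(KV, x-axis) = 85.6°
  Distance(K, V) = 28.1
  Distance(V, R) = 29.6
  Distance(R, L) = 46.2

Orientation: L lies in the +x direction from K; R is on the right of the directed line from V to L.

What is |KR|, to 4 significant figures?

2.194

K is at the origin; KL is horizontal with |KL| = 47.7 and L in +x, so L = (47.7, 0). KV runs at 85.6° with |KV| = 28.1, so V = (2.156, 28.02). R is determined by |VR| = 29.6 and |RL| = 46.2 together: it lies at the intersection of circle(V, 29.6) and circle(L, 46.2). With |VL| = 53.47, the foot of the radical line on VL is 14.97 from V and the perpendicular offset is √(29.6² − 14.97²) = 25.54. Taking the right-of-VL solution: R = (1.527, -1.576).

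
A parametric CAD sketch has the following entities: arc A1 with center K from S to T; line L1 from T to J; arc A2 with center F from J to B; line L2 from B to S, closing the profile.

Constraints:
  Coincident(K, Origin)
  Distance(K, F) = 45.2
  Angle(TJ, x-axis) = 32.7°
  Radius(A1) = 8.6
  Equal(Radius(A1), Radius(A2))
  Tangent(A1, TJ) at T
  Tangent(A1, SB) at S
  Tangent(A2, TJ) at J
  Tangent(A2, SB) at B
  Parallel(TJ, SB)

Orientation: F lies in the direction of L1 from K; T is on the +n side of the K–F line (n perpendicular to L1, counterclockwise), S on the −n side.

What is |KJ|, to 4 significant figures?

46.01

The slot axis is L1's direction at 32.7°, so u = (cos 32.7°, sin 32.7°) = (0.8415, 0.5402) and n = (−sin 32.7°, cos 32.7°) = (-0.5402, 0.8415). K is at the origin and F lies 45.2 along u from K, so F = 45.2·u = (38.04, 24.42). Tangency of A1 to both parallel lines with radius 8.6 puts T and S at K ± 8.6·n: T = (-4.646, 7.237), S = (4.646, -7.237). Equal radii place J and B the same way about F: J = F + 8.6·n = (33.39, 31.66), B = F − 8.6·n = (42.68, 17.18). Then |KJ| = |J − K| = 46.01.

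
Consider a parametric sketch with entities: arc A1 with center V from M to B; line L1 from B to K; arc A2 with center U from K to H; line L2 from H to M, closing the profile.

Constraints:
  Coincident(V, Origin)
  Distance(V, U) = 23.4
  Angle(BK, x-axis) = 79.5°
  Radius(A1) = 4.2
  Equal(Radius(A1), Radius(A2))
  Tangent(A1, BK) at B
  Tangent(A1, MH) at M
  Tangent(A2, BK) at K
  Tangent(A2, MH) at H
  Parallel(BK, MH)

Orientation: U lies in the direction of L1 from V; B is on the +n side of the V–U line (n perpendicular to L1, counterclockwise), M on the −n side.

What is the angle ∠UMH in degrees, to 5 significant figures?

10.176°

The slot axis is L1's direction at 79.5°, so u = (cos 79.5°, sin 79.5°) = (0.18224, 0.98325) and n = (−sin 79.5°, cos 79.5°) = (-0.98325, 0.18224). V is at the origin and U lies 23.4 along u from V, so U = 23.4·u = (4.2643, 23.008). Tangency of A1 to both parallel lines with radius 4.2 puts B and M at V ± 4.2·n: B = (-4.1297, 0.76539), M = (4.1297, -0.76539). Equal radii place K and H the same way about U: K = U + 4.2·n = (0.13464, 23.774), H = U − 4.2·n = (8.3940, 22.243). Then cos ∠UMH = MU·MH / (|MU||MH|), giving 10.176°.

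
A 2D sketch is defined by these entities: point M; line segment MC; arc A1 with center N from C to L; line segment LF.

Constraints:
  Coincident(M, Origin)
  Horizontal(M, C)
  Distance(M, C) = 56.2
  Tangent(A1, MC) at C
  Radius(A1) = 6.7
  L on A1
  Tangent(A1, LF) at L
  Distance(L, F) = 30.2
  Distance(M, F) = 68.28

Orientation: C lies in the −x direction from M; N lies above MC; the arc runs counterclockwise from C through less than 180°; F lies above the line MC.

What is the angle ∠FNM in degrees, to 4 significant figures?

98.24°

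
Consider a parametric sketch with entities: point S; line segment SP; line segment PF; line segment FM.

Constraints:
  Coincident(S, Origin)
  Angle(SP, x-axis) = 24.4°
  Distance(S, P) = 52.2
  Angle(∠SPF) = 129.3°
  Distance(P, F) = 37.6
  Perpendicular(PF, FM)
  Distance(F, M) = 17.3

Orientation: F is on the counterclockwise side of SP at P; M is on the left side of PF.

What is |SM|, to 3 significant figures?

74.3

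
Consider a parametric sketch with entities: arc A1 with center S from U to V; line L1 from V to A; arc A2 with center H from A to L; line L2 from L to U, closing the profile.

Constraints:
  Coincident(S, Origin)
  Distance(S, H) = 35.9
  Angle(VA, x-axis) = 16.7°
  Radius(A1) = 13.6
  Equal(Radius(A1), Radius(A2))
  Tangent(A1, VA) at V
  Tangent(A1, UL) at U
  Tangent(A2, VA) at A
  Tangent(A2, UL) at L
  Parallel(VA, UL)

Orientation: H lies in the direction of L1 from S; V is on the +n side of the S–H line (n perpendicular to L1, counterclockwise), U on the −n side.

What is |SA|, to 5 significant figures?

38.390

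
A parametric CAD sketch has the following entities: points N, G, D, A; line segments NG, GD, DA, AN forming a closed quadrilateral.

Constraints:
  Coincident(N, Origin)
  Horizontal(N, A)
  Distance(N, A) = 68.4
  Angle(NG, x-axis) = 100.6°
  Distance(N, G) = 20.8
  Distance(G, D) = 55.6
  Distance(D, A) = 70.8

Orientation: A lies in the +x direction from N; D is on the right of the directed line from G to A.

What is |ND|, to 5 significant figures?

34.800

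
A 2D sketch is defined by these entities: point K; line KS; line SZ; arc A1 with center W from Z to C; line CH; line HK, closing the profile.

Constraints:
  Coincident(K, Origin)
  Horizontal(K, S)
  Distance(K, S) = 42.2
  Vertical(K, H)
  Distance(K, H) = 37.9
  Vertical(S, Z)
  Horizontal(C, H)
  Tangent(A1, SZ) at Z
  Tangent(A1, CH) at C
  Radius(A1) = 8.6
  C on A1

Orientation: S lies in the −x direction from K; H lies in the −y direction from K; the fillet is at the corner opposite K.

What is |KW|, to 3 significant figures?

44.6

K is at the origin; K and S share the same y with |KS| = 42.2 and S on the −x side, so S = (-42.2, 0.00). KH is vertical with |KH| = 37.9 and H on the −y side, so H = (0.00, -37.9). The virtual corner opposite K is at (-42.2, -37.9). Tangency of A1 to SZ means the radius WZ is perpendicular to SZ and A1 meets CH tangentially, so WC is at right angles to CH, with radius 8.6, so the center W sits 8.6 in from both sides at W = (-33.6, -29.3). Then |KW| = |W − K| = 44.6.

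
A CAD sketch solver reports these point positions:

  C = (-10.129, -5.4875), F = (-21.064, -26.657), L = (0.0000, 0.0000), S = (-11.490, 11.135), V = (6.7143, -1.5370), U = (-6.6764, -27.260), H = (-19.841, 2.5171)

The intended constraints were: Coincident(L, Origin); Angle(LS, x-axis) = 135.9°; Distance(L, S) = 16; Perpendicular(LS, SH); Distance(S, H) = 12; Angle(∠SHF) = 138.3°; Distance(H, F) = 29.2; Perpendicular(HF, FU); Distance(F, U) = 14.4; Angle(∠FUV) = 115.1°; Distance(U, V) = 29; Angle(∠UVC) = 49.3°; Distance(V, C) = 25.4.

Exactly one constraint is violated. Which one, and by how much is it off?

Distance(V, C) = 25.4 — off by 8.10.

L = (0.00, 0.00) ✓; LS at 135.9° ✓; |LS| = 16.00 ✓; ∠(LS, SH) = 90.00° ✓; |SH| = 12.00 ✓; ∠SHF = 138.3° ✓; |HF| = 29.20 ✓; ∠(HF, FU) = 90.00° ✓; |FU| = 14.40 ✓; ∠FUV = 115.1° ✓; |UV| = 29.00 ✓; ∠UVC = 49.30° ✓; |VC| = 17.30 ✗.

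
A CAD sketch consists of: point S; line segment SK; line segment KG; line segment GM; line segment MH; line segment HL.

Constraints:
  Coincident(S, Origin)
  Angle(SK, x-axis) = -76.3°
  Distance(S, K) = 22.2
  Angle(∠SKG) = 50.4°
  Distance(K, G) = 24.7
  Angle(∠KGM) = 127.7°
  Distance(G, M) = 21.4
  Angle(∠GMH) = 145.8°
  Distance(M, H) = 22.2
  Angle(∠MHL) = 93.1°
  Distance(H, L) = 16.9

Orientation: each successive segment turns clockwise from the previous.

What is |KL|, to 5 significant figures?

46.727

∠GMH = 145.8° gives MH at 67.600° from the x-axis; with |MH| = 22.2, H = (-12.878, 30.693). ∠MHL = 93.1° gives HL at -19.300° from the x-axis; with |HL| = 16.9, L = (3.0725, 25.108). Then |KL| = |L − K| = 46.727.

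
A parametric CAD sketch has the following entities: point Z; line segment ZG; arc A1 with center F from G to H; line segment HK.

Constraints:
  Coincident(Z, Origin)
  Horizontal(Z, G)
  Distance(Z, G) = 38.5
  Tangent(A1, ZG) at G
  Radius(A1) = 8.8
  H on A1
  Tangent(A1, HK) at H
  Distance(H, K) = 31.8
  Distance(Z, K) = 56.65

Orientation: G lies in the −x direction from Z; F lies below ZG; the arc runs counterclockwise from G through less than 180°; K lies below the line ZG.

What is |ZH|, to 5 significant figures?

48.283

Checks: Z.y = 0.00, G.y = 0.00 ✓; |FH| = 8.800 ✓; ∠(FH, HK) = 90.00° ✓; |HK| = 31.80 ✓; |ZK| = 56.65 ✓.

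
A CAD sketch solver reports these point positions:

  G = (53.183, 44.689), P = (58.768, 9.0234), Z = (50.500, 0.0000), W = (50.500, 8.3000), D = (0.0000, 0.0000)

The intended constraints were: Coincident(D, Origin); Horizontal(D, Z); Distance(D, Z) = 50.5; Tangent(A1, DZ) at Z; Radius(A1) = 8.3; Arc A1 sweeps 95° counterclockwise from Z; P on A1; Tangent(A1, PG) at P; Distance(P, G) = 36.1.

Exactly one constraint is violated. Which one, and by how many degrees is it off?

Tangent(A1, PG) at P — off by 3.90°.

D = (0.00, 0.00) ✓; D.y = 0.00, Z.y = 0.00 ✓; |DZ| = 50.50 ✓; ∠(WZ, ZD) = 90.00° ✓; |WZ| = 8.300 ✓; bearing(W→P) − bearing(W→Z) = 95.00° ✓; |WP| = 8.300 ✓; ∠(WP, PG) = 86.10° ✗; |PG| = 36.10 ✓.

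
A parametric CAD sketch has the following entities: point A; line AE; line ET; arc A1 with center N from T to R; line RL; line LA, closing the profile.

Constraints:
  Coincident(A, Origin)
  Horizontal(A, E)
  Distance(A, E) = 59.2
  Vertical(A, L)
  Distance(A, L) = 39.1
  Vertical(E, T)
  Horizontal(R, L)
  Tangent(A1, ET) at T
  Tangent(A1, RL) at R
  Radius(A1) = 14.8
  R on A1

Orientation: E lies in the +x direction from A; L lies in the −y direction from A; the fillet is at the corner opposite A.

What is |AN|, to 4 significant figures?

50.61

A is at the origin; AE is horizontal with |AE| = 59.2 and E on the +x side, so E = (59.20, 0.000). A and L share the same x with |AL| = 39.1 and L on the −y side, so L = (0.000, -39.10). The virtual corner opposite A is at (59.20, -39.10). Since A1 is tangent to ET there, NT ⟂ ET and tangency of A1 to RL means the radius NR is perpendicular to RL, with radius 14.8, so the center N sits 14.8 in from both sides at N = (44.40, -24.30). Then |AN| = |N − A| = 50.61.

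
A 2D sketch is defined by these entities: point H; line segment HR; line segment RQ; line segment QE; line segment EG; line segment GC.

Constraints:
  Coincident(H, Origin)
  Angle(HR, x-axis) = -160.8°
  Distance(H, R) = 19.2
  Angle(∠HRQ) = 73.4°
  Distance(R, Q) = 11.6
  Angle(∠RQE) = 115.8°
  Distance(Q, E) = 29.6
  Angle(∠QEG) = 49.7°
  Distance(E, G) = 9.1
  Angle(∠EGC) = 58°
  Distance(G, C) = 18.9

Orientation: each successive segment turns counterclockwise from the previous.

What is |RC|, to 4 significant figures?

31.50

H is at the origin; HR runs at -160.8° with length 19.2, so R = (-18.13, -6.314). ∠HRQ = 73.4° gives RQ at -54.20° from the x-axis; with |RQ| = 11.6, Q = (-11.35, -15.72). ∠RQE = 115.8° gives QE at 10.00° from the x-axis; with |QE| = 29.6, E = (17.80, -10.58). ∠QEG = 49.7° gives EG at 140.3° from the x-axis; with |EG| = 9.1, G = (10.80, -4.770). ∠EGC = 58.0° gives GC at -97.70° from the x-axis; with |GC| = 18.9, C = (8.270, -23.50). Then |RC| = |C − R| = 31.50.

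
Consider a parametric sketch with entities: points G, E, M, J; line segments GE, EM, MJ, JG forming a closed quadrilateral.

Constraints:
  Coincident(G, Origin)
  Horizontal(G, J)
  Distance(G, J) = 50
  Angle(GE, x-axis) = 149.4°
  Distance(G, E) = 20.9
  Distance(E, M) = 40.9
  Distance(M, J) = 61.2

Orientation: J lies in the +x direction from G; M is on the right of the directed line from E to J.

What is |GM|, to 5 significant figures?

28.304

G is at the origin; GJ is horizontal with |GJ| = 50.0 and J in +x, so J = (50.0, 0). GE runs at 149.4° with |GE| = 20.9, so E = (-17.990, 10.639). M is determined by |EM| = 40.9 and |MJ| = 61.2 together: it lies at the intersection of circle(E, 40.9) and circle(J, 61.2). With |EJ| = 68.817, the foot of the radical line on EJ is 19.349 from E and the perpendicular offset is √(40.9² − 19.349²) = 36.033. Taking the right-of-EJ solution: M = (-4.4434, -27.953).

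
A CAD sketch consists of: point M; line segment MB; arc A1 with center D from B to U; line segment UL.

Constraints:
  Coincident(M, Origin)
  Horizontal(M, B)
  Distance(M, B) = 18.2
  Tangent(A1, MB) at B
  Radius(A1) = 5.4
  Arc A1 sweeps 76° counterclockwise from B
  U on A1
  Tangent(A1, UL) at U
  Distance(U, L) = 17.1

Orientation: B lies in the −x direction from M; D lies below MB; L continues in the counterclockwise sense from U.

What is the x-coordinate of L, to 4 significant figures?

-27.58

On A1, B sits at bearing 90° from D; a 76° counterclockwise sweep puts U at bearing 166°, so U = D + 5.4·(cos 166°, sin 166°) = (-23.44, -4.094). A1 meets UL tangentially, so DU is at right angles to UL, so UL runs along (−sin 166°, cos 166°); with |UL| = 17.1, L = (-27.58, -20.69). So L.x = -27.58.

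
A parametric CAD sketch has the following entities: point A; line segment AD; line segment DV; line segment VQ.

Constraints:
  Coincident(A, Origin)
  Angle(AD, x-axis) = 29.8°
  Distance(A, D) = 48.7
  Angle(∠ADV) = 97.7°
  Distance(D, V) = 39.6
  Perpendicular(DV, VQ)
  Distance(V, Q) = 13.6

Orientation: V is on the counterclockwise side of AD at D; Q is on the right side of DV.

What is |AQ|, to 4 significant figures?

77.16

∠ADV = 97.7°, so DV runs at 29.8° + (180° − 97.7°) = 112.1° from the x-axis; with |DV| = 39.6, V = D + 39.6·(cos 112.1°, sin 112.1°) = (27.36, 60.89). DV ⟂ VQ; with |VQ| = 13.6 on the right of DV, Q = V + 13.6·(0.9265, 0.3762) = (39.96, 66.01). Then |AQ| = |Q − A| = 77.16.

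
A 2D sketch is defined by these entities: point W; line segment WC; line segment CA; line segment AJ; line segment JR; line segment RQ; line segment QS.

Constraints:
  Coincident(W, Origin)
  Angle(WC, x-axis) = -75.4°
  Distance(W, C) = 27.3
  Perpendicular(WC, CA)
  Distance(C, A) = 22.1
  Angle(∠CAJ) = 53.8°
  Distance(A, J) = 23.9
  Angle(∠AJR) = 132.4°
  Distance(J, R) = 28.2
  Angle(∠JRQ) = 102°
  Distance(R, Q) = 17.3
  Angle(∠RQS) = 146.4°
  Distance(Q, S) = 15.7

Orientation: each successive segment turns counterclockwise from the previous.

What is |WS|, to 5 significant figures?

42.286

W is at the origin; WC runs at -75.4° with length 27.3, so C = (6.8815, -26.418). The perpendicularity gives CA at right angles to WC, so CA runs at 14.600°; with |CA| = 22.1, A = (28.268, -20.848). ∠CAJ = 53.8° gives AJ at 140.80° from the x-axis; with |AJ| = 23.9, J = (9.7467, -5.7422). ∠AJR = 132.4° gives JR at -171.60° from the x-axis; with |JR| = 28.2, R = (-18.151, -9.8618). ∠JRQ = 102.0° gives RQ at -93.600° from the x-axis; with |RQ| = 17.3, Q = (-19.237, -27.128). ∠RQS = 146.4° gives QS at -60.000° from the x-axis; with |QS| = 15.7, S = (-11.387, -40.724). Then |WS| = |S − W| = 42.286.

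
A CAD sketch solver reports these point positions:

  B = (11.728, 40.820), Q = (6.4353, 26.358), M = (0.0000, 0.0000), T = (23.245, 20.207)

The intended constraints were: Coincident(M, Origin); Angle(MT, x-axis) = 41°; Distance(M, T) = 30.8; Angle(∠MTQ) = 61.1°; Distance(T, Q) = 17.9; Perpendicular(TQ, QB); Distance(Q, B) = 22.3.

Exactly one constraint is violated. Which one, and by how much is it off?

Distance(Q, B) = 22.3 — off by 6.90.

M = (0.00, 0.00) ✓; MT at 41.00° ✓; |MT| = 30.80 ✓; ∠MTQ = 61.10° ✓; |TQ| = 17.90 ✓; ∠(TQ, QB) = 90.00° ✓; |QB| = 15.40 ✗.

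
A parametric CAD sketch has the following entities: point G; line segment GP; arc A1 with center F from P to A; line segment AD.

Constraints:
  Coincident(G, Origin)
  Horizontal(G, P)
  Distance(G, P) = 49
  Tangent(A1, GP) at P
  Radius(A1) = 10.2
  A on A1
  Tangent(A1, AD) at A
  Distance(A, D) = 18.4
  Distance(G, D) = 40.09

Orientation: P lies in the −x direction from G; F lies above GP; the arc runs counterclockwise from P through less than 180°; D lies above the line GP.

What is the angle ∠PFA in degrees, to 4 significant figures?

67.71°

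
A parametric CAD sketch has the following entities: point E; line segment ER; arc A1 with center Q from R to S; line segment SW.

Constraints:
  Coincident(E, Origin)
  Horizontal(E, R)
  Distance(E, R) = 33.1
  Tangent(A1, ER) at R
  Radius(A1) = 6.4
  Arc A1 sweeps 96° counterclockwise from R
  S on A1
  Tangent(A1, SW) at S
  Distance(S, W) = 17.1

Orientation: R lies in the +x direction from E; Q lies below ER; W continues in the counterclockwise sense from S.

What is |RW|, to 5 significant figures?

24.507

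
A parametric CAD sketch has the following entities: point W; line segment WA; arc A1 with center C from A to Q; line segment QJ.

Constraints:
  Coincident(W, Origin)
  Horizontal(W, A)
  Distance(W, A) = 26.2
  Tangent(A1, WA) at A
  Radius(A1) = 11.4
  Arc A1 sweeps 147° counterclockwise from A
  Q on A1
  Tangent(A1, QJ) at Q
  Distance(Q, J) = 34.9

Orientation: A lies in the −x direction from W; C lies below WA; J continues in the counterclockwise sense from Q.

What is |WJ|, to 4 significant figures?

40.09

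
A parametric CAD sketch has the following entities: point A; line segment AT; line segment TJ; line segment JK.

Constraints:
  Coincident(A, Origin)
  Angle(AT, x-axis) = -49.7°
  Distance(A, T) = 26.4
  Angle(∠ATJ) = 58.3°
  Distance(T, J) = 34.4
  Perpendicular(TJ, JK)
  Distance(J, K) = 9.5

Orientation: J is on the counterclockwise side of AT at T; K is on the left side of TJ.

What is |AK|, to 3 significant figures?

24.3

∠ATJ = 58.3°, so TJ runs at -49.7° + (180° − 58.3°) = 72.0° from the x-axis; with |TJ| = 34.4, J = T + 34.4·(cos 72.0°, sin 72.0°) = (27.7, 12.6). TJ ⟂ JK; with |JK| = 9.5 on the left of TJ, K = J + 9.5·(-0.951, 0.309) = (18.7, 15.5). Then |AK| = |K − A| = 24.3.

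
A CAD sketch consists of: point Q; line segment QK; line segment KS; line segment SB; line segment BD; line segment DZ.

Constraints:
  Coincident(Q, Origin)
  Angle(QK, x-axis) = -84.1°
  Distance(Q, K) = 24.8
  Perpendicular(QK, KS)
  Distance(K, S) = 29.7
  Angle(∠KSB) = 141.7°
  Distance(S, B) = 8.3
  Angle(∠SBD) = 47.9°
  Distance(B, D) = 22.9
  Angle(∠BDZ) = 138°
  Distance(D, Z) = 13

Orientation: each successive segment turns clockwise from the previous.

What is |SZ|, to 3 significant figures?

27.1

∠SBD = 47.9° gives BD at 15.5° from the x-axis; with |BD| = 22.9, D = (-11.9, -17.2). ∠BDZ = 138.0° gives DZ at -26.5° from the x-axis; with |DZ| = 13.0, Z = (-0.300, -23.0). Then |SZ| = |Z − S| = 27.1.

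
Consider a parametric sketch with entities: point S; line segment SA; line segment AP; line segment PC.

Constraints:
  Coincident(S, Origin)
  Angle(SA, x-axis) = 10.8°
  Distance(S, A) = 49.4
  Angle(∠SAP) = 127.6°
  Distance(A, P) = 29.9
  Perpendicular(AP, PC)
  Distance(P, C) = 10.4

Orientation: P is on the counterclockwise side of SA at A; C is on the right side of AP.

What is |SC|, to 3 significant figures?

77.8

∠SAP = 127.6°, so AP runs at 10.8° + (180° − 127.6°) = 63.2° from the x-axis; with |AP| = 29.9, P = A + 29.9·(cos 63.2°, sin 63.2°) = (62.0, 35.9). AP is perpendicular to PC; with |PC| = 10.4 on the right of AP, C = P + 10.4·(0.893, -0.451) = (71.3, 31.3). Then |SC| = |C − S| = 77.8.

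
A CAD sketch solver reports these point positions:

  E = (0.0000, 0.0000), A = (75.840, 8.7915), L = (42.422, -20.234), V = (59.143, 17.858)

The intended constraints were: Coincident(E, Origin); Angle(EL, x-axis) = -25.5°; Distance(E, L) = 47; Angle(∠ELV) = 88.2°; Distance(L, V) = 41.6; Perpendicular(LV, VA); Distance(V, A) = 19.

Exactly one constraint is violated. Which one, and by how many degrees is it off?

Perpendicular(LV, VA) — off by 4.80°.

E = (0.00, 0.00) ✓; EL at -25.50° ✓; |EL| = 47.00 ✓; ∠ELV = 88.20° ✓; |LV| = 41.60 ✓; ∠(LV, VA) = 94.80° ✗; |VA| = 19.00 ✓.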